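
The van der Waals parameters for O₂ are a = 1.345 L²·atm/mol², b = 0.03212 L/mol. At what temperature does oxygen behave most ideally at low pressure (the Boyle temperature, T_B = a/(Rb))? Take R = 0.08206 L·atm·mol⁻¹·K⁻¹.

For a van der Waals gas the second virial coefficient B₂ = b − a/(RT) vanishes at T_B = a/(Rb).
T_B = 1.345/(0.08206×0.03212) = 1.345/0.0026358 = 510.3 K

T_B ≈ 510.3 K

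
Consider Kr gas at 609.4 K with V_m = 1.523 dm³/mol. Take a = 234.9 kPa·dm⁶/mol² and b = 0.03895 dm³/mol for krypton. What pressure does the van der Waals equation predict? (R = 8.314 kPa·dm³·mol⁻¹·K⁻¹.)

P = RT/(V_m − b) − a/V_m²
RT/(V_m − b) = (8.314)(609.4)/(1.523 − 0.03895) = 5066.6/1.4841 = 3413.9 kPa
a/V_m² = 234.9/(1.523)² = 101.27 kPa
P = 3413.9 − 101.27 = 3313 kPa

P ≈ 3313 kPa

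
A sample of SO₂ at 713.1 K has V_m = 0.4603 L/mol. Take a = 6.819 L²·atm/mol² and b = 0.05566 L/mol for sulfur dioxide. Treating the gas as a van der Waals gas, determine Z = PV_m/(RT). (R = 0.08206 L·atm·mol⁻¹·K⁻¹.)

Z ≈ 0.8844

P = RT/(V_m − b) − a/V_m² = (0.08206)(713.1)/(0.4603 − 0.05566) − 6.819/(0.4603)²
  = 58.517/0.40464 − 32.184 = 144.61 − 32.184 = 112.43 atm
Z = PV_m/(RT) = (112.43)(0.4603)/((0.08206)(713.1)) = 51.752/58.517 = 0.8844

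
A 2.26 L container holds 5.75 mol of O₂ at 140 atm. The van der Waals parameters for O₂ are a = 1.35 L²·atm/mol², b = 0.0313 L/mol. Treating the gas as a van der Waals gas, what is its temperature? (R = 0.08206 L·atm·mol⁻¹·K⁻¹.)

T ≈ 655.7 K

T = (P + a n²/V²)(V − nb)/(nR)
P + a n²/V² = 140 + (1.35)(5.75)²/(2.26)² = 148.74 atm
V − nb = 2.26 − (5.75)(0.0313) = 2.0800 L
T = (148.74)(2.0800)/((5.75)(0.08206)) = 655.7 K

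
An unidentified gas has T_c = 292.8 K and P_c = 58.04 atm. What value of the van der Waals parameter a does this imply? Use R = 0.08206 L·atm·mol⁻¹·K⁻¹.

From T_c = 8a/(27Rb) and P_c = a/(27b²): a = 27 R² T_c²/(64 P_c).
a = 27×(0.08206)²×(292.8)²/(64×58.04) = 15587/3714.6 = 4.196 L²·atm/mol²

a ≈ 4.196 L²·atm/mol²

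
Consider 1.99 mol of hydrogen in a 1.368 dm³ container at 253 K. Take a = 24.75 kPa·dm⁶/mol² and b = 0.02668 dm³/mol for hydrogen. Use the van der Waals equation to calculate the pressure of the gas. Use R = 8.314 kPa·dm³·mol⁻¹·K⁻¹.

P ≈ 3131 kPa

P = nRT/(V − nb) − a n²/V²
nRT/(V − nb) = (1.99)(8.314)(253)/(1.368 − 1.99×0.02668) = 4185.8/1.3149 = 3183.4 kPa
a n²/V² = (24.75)(1.99)²/(1.368)² = 52.373 kPa
P = 3183.4 − 52.373 = 3131 kPa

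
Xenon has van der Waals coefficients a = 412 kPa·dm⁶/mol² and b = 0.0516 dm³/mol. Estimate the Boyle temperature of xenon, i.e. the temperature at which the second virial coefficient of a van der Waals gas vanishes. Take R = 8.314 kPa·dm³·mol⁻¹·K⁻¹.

T_B ≈ 960.4 K

For a van der Waals gas the second virial coefficient B₂ = b − a/(RT) vanishes at T_B = a/(Rb).
T_B = 412/(8.314×0.0516) = 412/0.42900 = 960.4 K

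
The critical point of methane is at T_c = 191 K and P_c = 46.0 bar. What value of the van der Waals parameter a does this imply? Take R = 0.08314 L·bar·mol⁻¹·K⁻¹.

From T_c = 8a/(27Rb) and P_c = a/(27b²): a = 27 R² T_c²/(64 P_c).
a = 27×(0.08314)²×(191)²/(64×46.0) = 6808.5/2944.0 = 2.313 L²·bar/mol²

a ≈ 2.313 L²·bar/mol²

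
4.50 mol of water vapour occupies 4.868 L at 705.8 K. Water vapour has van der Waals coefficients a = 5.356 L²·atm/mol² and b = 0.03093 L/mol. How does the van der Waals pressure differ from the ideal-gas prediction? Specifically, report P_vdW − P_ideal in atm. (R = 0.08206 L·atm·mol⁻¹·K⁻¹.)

Ideal: P_ideal = nRT/V = (4.50)(0.08206)(705.8)/4.868 = 53.5396 atm
vdW: P = nRT/(V − nb) − a n²/V² = 260.631/4.72882 − 108.459/23.6974 = 55.1154 − 4.57683 = 50.5386 atm
ΔP = 50.5386 − 53.5396 = -3.001 atm

ΔP ≈ -3.001 atm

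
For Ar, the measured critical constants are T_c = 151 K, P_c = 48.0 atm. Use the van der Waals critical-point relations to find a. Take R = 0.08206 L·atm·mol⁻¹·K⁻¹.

a ≈ 1.349 L²·atm/mol²

From T_c = 8a/(27Rb) and P_c = a/(27b²): a = 27 R² T_c²/(64 P_c).
a = 27×(0.08206)²×(151)²/(64×48.0) = 4145.5/3072.0 = 1.349 L²·atm/mol²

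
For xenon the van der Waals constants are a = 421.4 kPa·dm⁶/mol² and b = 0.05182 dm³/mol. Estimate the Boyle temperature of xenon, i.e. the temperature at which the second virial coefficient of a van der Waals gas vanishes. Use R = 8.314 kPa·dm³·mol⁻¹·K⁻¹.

For a van der Waals gas the second virial coefficient B₂ = b − a/(RT) vanishes at T_B = a/(Rb).
T_B = 421.4/(8.314×0.05182) = 421.4/0.43083 = 978.1 K

T_B ≈ 978.1 K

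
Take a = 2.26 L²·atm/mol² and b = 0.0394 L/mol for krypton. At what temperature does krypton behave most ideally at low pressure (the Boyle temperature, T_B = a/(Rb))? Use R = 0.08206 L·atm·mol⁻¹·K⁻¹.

For a van der Waals gas the second virial coefficient B₂ = b − a/(RT) vanishes at T_B = a/(Rb).
T_B = 2.26/(0.08206×0.0394) = 2.26/0.0032332 = 699.0 K

T_B ≈ 699.0 K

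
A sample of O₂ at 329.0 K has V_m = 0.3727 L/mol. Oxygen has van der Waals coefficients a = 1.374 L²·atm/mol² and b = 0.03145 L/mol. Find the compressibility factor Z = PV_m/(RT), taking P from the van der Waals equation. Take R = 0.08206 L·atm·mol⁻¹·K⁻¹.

P = RT/(V_m − b) − a/V_m² = (0.08206)(329.0)/(0.3727 − 0.03145) − 1.374/(0.3727)²
  = 26.998/0.34125 − 9.8916 = 79.115 − 9.8916 = 69.223 atm
Z = PV_m/(RT) = (69.223)(0.3727)/((0.08206)(329.0)) = 25.799/26.998 = 0.9556

Z ≈ 0.9556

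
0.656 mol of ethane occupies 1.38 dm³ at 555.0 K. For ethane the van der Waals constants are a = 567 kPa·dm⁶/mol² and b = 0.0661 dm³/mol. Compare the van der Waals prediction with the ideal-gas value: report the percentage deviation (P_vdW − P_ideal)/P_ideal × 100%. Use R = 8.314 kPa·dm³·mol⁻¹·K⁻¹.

Ideal: P_ideal = nRT/V = (0.656)(8.314)(555.0)/1.38 = 2193.45 kPa
vdW: P = nRT/(V − nb) − a n²/V² = 3026.96/1.33664 − 244.001/1.90440 = 2264.60 − 128.125 = 2136.48 kPa
% deviation = (2136.48 − 2193.45)/2193.45 × 100% = -2.60%

-2.60 %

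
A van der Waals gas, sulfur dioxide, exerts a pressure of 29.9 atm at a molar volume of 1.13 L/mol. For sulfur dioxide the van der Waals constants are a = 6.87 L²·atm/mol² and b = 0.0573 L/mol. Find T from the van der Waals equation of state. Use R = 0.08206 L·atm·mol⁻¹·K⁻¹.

T = (P + a/V_m²)(V_m − b)/R
P + a/V_m² = 29.9 + 6.87/(1.13)² = 35.280 atm
V_m − b = 1.13 − 0.0573 = 1.0727 L/mol
T = (35.280)(1.0727)/0.08206 = 461.2 K

T ≈ 461.2 K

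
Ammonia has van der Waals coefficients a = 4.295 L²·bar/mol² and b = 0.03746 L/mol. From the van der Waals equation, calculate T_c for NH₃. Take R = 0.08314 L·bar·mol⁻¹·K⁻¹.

T_c ≈ 408.6 K

For a van der Waals gas, T_c = 8a/(27Rb).
T_c = 8×4.295/(27×0.08314×0.03746) = 34.360/0.084089 = 408.6 K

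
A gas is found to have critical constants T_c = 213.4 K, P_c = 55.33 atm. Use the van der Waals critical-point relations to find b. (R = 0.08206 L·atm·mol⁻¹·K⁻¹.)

b ≈ 0.03956 L/mol

From T_c = 8a/(27Rb) and P_c = a/(27b²): b = R T_c/(8 P_c).
b = (0.08206)(213.4)/(8×55.33) = 17.512/442.64 = 0.03956 L/mol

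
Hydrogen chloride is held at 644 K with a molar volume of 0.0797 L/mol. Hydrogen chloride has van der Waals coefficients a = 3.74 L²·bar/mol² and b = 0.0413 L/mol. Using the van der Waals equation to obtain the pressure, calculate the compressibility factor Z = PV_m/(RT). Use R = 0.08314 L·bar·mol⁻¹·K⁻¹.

P = RT/(V_m − b) − a/V_m² = (0.08314)(644)/(0.0797 − 0.0413) − 3.74/(0.0797)²
  = 53.542/0.038400 − 588.78 = 1394.3 − 588.78 = 805.5 bar
Z = PV_m/(RT) = (805.5)(0.0797)/((0.08314)(644)) = 64.198/53.542 = 1.199

Z ≈ 1.199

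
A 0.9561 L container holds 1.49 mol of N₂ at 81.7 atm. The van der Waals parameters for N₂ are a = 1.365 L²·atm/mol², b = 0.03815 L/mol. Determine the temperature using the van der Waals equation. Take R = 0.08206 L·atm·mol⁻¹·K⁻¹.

T ≈ 625.3 K

T = (P + a n²/V²)(V − nb)/(nR)
P + a n²/V² = 81.7 + (1.365)(1.49)²/(0.9561)² = 85.015 atm
V − nb = 0.9561 − (1.49)(0.03815) = 0.89926 L
T = (85.015)(0.89926)/((1.49)(0.08206)) = 625.3 K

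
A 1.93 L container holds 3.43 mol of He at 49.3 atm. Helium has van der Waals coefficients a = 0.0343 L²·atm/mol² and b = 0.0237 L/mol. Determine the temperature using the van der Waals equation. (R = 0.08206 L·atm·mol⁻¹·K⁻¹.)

T ≈ 324.5 K

T = (P + a n²/V²)(V − nb)/(nR)
P + a n²/V² = 49.3 + (0.0343)(3.43)²/(1.93)² = 49.408 atm
V − nb = 1.93 − (3.43)(0.0237) = 1.8487 L
T = (49.408)(1.8487)/((3.43)(0.08206)) = 324.5 K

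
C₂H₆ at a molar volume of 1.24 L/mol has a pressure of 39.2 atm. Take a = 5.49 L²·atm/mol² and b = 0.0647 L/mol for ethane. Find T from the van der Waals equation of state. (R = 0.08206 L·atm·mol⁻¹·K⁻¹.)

T ≈ 612.6 K

T = (P + a/V_m²)(V_m − b)/R
P + a/V_m² = 39.2 + 5.49/(1.24)² = 42.770 atm
V_m − b = 1.24 − 0.0647 = 1.1753 L/mol
T = (42.770)(1.1753)/0.08206 = 612.6 K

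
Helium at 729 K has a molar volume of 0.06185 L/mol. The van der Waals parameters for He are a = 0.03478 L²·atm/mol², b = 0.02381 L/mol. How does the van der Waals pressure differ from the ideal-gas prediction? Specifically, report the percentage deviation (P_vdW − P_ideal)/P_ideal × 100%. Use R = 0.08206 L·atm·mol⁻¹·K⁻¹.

Ideal: P_ideal = RT/V_m = (0.08206)(729)/0.06185 = 967.207 atm
vdW: P = RT/(V_m − b) − a/V_m² = 59.8217/0.0380400 − 0.03478/0.00382542 = 1572.60 − 9.09181 = 1563.51 atm
% deviation = (1563.51 − 967.207)/967.207 × 100% = 61.65%

61.65 %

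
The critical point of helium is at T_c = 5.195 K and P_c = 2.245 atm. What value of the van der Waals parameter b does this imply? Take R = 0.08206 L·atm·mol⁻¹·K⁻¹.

From T_c = 8a/(27Rb) and P_c = a/(27b²): b = R T_c/(8 P_c).
b = (0.08206)(5.195)/(8×2.245) = 0.42630/17.960 = 0.02374 L/mol

b ≈ 0.02374 L/mol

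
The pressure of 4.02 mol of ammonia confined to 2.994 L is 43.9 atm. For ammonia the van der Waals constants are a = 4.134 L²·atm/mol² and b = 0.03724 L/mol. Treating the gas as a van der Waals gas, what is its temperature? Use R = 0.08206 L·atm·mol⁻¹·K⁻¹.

T ≈ 442.8 K

T = (P + a n²/V²)(V − nb)/(nR)
P + a n²/V² = 43.9 + (4.134)(4.02)²/(2.994)² = 51.353 atm
V − nb = 2.994 − (4.02)(0.03724) = 2.8443 L
T = (51.353)(2.8443)/((4.02)(0.08206)) = 442.8 K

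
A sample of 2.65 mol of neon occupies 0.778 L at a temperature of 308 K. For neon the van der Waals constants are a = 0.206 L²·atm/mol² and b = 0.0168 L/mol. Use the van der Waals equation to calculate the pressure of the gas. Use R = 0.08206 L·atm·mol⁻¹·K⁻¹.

P ≈ 88.92 atm

P = nRT/(V − nb) − a n²/V²
nRT/(V − nb) = (2.65)(0.08206)(308)/(0.778 − 2.65×0.0168) = 66.977/0.73348 = 91.314 atm
a n²/V² = (0.206)(2.65)²/(0.778)² = 2.3900 atm
P = 91.314 − 2.3900 = 88.92 atm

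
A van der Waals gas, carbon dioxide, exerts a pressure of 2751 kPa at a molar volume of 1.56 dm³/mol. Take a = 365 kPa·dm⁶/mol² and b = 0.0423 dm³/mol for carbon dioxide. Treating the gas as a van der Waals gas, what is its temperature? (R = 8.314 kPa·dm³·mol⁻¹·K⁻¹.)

T ≈ 529.6 K

T = (P + a/V_m²)(V_m − b)/R
P + a/V_m² = 2751 + 365/(1.56)² = 2901.0 kPa
V_m − b = 1.56 − 0.0423 = 1.5177 dm³/mol
T = (2901.0)(1.5177)/8.314 = 529.6 K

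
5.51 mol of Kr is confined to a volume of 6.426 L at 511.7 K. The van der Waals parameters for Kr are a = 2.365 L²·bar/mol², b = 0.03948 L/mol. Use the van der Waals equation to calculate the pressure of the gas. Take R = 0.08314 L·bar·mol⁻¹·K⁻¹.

P = nRT/(V − nb) − a n²/V²
nRT/(V − nb) = (5.51)(0.08314)(511.7)/(6.426 − 5.51×0.03948) = 234.41/6.2085 = 37.756 bar
a n²/V² = (2.365)(5.51)²/(6.426)² = 1.7388 bar
P = 37.756 − 1.7388 = 36.02 bar

P ≈ 36.02 bar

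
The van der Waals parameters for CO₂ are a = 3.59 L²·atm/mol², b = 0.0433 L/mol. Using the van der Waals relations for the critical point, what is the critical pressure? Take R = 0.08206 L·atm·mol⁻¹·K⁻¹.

For a van der Waals gas, P_c = a/(27b²).
P_c = 3.59/(27×(0.0433)²) = 3.59/0.050622 = 70.92 atm

P_c ≈ 70.92 atm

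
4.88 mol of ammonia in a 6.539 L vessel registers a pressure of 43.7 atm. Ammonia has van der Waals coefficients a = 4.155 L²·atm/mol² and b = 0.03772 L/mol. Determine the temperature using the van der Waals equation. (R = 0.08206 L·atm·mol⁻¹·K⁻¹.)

T ≈ 730.2 K

T = (P + a n²/V²)(V − nb)/(nR)
P + a n²/V² = 43.7 + (4.155)(4.88)²/(6.539)² = 46.014 atm
V − nb = 6.539 − (4.88)(0.03772) = 6.3549 L
T = (46.014)(6.3549)/((4.88)(0.08206)) = 730.2 K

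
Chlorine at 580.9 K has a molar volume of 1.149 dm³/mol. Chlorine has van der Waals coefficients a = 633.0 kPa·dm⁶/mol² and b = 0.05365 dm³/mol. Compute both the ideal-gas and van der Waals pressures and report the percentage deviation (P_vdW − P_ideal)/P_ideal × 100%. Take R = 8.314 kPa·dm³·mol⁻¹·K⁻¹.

Ideal: P_ideal = RT/V_m = (8.314)(580.9)/1.149 = 4203.31 kPa
vdW: P = RT/(V_m − b) − a/V_m² = 4829.60/1.09535 − 633.0/1.32020 = 4409.18 − 479.473 = 3929.71 kPa
% deviation = (3929.71 − 4203.31)/4203.31 × 100% = -6.51%

-6.51 %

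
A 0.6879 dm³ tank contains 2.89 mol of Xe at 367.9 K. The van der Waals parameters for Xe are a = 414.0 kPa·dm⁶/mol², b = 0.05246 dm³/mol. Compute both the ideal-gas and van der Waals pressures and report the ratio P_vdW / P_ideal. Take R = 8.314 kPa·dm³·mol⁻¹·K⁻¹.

Ideal: P_ideal = nRT/V = (2.89)(8.314)(367.9)/0.6879 = 12850.3 kPa
vdW: P = nRT/(V − nb) − a n²/V² = 8839.70/0.536291 − 3457.77/0.473206 = 16483.0 − 7307.11 = 9175.9 kPa
Ratio = 9175.9/12850.3 = 0.7141

P_vdW / P_ideal ≈ 0.7141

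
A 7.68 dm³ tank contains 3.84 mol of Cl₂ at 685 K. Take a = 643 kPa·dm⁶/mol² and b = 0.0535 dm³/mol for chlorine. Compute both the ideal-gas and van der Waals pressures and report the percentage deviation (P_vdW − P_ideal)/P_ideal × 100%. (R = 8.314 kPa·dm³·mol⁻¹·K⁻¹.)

Ideal: P_ideal = nRT/V = (3.84)(8.314)(685)/7.68 = 2847.55 kPa
vdW: P = nRT/(V − nb) − a n²/V² = 21869.1/7.47456 − 9481.42/58.9824 = 2925.80 − 160.750 = 2765.05 kPa
% deviation = (2765.05 − 2847.55)/2847.55 × 100% = -2.90%

-2.90 %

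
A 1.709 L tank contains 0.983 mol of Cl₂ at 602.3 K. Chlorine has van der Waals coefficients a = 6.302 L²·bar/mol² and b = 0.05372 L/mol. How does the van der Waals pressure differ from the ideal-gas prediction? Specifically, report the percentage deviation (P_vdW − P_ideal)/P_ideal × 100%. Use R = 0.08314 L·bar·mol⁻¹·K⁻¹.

Ideal: P_ideal = nRT/V = (0.983)(0.08314)(602.3)/1.709 = 28.8028 bar
vdW: P = nRT/(V − nb) − a n²/V² = 49.2239/1.65619 − 6.08955/2.92068 = 29.7212 − 2.08498 = 27.6362 bar
% deviation = (27.6362 − 28.8028)/28.8028 × 100% = -4.05%

-4.05 %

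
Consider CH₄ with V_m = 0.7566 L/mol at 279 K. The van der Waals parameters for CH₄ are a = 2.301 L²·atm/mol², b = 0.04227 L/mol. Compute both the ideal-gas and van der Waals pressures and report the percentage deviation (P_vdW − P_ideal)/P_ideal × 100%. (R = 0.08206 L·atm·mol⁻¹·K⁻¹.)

-7.37 %

Ideal: P_ideal = RT/V_m = (0.08206)(279)/0.7566 = 30.2600 atm
vdW: P = RT/(V_m − b) − a/V_m² = 22.8947/0.714330 − 2.301/0.572444 = 32.0506 − 4.01961 = 28.0310 atm
% deviation = (28.0310 − 30.2600)/30.2600 × 100% = -7.37%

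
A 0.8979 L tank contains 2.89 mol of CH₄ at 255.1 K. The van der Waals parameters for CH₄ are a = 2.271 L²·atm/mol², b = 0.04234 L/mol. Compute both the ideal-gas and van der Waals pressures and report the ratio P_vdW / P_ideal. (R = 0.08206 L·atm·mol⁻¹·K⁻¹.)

Ideal: P_ideal = nRT/V = (2.89)(0.08206)(255.1)/0.8979 = 67.3770 atm
vdW: P = nRT/(V − nb) − a n²/V² = 60.4978/0.775537 − 18.9676/0.806224 = 78.0076 − 23.5265 = 54.4811 atm
Ratio = 54.4811/67.3770 = 0.8086

P_vdW / P_ideal ≈ 0.8086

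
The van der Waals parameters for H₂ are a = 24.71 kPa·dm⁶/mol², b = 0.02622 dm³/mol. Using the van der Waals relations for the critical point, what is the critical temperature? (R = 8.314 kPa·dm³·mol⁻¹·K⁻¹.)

For a van der Waals gas, T_c = 8a/(27Rb).
T_c = 8×24.71/(27×8.314×0.02622) = 197.68/5.8858 = 33.59 K

T_c ≈ 33.59 K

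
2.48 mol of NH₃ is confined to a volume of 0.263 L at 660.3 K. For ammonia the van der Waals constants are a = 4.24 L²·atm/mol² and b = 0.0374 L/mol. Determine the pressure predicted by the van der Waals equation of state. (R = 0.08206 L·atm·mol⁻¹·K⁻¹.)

P = nRT/(V − nb) − a n²/V²
nRT/(V − nb) = (2.48)(0.08206)(660.3)/(0.263 − 2.48×0.0374) = 134.38/0.17025 = 789.31 atm
a n²/V² = (4.24)(2.48)²/(0.263)² = 377.01 atm
P = 789.31 − 377.01 = 412.3 atm

P ≈ 412.3 atm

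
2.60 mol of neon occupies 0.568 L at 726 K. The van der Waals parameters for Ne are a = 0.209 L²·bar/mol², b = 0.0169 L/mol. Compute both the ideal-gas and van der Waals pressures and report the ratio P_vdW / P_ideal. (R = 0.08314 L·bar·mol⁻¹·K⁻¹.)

Ideal: P_ideal = nRT/V = (2.60)(0.08314)(726)/0.568 = 276.294 bar
vdW: P = nRT/(V − nb) − a n²/V² = 156.935/0.524060 − 1.41284/0.322624 = 299.460 − 4.37922 = 295.081 bar
Ratio = 295.081/276.294 = 1.068

P_vdW / P_ideal ≈ 1.068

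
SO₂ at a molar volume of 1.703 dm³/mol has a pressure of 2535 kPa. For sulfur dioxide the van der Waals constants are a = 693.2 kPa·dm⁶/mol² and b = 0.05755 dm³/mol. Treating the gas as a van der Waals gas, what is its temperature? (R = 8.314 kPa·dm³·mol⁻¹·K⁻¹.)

T = (P + a/V_m²)(V_m − b)/R
P + a/V_m² = 2535 + 693.2/(1.703)² = 2774.0 kPa
V_m − b = 1.703 − 0.05755 = 1.6455 dm³/mol
T = (2774.0)(1.6455)/8.314 = 549.0 K

T ≈ 549.0 K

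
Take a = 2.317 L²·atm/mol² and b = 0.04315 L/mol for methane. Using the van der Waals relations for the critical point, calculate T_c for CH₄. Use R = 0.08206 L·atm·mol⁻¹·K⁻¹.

For a van der Waals gas, T_c = 8a/(27Rb).
T_c = 8×2.317/(27×0.08206×0.04315) = 18.536/0.095604 = 193.9 K

T_c ≈ 193.9 K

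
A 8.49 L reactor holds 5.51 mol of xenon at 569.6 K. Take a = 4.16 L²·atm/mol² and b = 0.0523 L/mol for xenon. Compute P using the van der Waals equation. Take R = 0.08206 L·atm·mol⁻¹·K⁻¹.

P ≈ 29.65 atm

P = nRT/(V − nb) − a n²/V²
nRT/(V − nb) = (5.51)(0.08206)(569.6)/(8.49 − 5.51×0.0523) = 257.54/8.2018 = 31.400 atm
a n²/V² = (4.16)(5.51)²/(8.49)² = 1.7522 atm
P = 31.400 − 1.7522 = 29.65 atm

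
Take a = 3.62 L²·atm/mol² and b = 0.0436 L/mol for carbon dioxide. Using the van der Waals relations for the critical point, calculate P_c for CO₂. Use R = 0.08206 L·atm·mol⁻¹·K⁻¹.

P_c ≈ 70.53 atm

For a van der Waals gas, P_c = a/(27b²).
P_c = 3.62/(27×(0.0436)²) = 3.62/0.051326 = 70.53 atm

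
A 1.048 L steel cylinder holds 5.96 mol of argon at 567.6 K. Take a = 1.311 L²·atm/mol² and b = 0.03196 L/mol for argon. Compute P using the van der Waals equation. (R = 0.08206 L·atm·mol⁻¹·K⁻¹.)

P ≈ 281.3 atm

P = nRT/(V − nb) − a n²/V²
nRT/(V − nb) = (5.96)(0.08206)(567.6)/(1.048 − 5.96×0.03196) = 277.60/0.85752 = 323.72 atm
a n²/V² = (1.311)(5.96)²/(1.048)² = 42.401 atm
P = 323.72 − 42.401 = 281.3 atm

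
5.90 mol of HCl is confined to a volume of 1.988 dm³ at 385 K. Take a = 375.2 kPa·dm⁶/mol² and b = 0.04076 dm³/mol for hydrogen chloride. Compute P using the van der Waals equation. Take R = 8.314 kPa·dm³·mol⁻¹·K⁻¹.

P = nRT/(V − nb) − a n²/V²
nRT/(V − nb) = (5.90)(8.314)(385)/(1.988 − 5.90×0.04076) = 18885/1.7475 = 10807 kPa
a n²/V² = (375.2)(5.90)²/(1.988)² = 3304.7 kPa
P = 10807 − 3304.7 = 7502 kPa

P ≈ 7502 kPa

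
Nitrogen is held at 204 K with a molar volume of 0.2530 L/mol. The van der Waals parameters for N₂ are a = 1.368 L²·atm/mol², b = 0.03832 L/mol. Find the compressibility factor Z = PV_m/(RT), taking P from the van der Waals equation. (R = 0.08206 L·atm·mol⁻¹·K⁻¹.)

P = RT/(V_m − b) − a/V_m² = (0.08206)(204)/(0.2530 − 0.03832) − 1.368/(0.2530)²
  = 16.740/0.21468 − 21.372 = 77.977 − 21.372 = 56.605 atm
Z = PV_m/(RT) = (56.605)(0.2530)/((0.08206)(204)) = 14.321/16.740 = 0.8555

Z ≈ 0.8555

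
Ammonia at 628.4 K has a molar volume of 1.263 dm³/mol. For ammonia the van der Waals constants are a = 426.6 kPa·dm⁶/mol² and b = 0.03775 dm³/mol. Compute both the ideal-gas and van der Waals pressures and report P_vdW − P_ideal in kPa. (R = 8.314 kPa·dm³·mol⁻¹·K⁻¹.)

ΔP ≈ -140.0 kPa

Ideal: P_ideal = RT/V_m = (8.314)(628.4)/1.263 = 4136.59 kPa
vdW: P = RT/(V_m − b) − a/V_m² = 5224.52/1.22525 − 426.6/1.59517 = 4264.04 − 267.432 = 3996.61 kPa
ΔP = 3996.61 − 4136.59 = -140.0 kPa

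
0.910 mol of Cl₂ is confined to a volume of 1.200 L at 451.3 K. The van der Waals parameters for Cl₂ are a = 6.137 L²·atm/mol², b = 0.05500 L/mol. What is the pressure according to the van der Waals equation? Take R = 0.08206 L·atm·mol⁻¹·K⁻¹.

P ≈ 25.78 atm

P = nRT/(V − nb) − a n²/V²
nRT/(V − nb) = (0.910)(0.08206)(451.3)/(1.200 − 0.910×0.05500) = 33.701/1.1500 = 29.305 atm
a n²/V² = (6.137)(0.910)²/(1.200)² = 3.5292 atm
P = 29.305 − 3.5292 = 25.78 atm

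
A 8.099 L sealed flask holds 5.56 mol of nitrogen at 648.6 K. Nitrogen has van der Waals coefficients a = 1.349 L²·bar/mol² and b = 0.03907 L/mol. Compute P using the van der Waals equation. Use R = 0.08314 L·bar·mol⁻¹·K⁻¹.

P = nRT/(V − nb) − a n²/V²
nRT/(V − nb) = (5.56)(0.08314)(648.6)/(8.099 − 5.56×0.03907) = 299.82/7.8818 = 38.040 bar
a n²/V² = (1.349)(5.56)²/(8.099)² = 0.63577 bar
P = 38.040 − 0.63577 = 37.40 bar

P ≈ 37.40 bar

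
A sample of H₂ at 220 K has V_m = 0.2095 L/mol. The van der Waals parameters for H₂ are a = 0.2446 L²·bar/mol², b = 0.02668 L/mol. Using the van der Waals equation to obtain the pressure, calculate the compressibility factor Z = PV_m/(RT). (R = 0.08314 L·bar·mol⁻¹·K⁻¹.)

P = RT/(V_m − b) − a/V_m² = (0.08314)(220)/(0.2095 − 0.02668) − 0.2446/(0.2095)²
  = 18.291/0.18282 − 5.5730 = 100.05 − 5.5730 = 94.48 bar
Z = PV_m/(RT) = (94.48)(0.2095)/((0.08314)(220)) = 19.794/18.291 = 1.082

Z ≈ 1.082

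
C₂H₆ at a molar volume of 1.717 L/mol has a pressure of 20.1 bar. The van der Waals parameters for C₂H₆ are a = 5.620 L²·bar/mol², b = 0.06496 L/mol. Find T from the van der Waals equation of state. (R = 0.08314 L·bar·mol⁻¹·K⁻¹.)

T ≈ 437.3 K

T = (P + a/V_m²)(V_m − b)/R
P + a/V_m² = 20.1 + 5.620/(1.717)² = 22.006 bar
V_m − b = 1.717 − 0.06496 = 1.6520 L/mol
T = (22.006)(1.6520)/0.08314 = 437.3 K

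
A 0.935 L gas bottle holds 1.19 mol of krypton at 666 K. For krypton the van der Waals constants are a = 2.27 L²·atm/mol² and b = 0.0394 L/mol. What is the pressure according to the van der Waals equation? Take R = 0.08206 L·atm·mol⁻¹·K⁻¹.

P = nRT/(V − nb) − a n²/V²
nRT/(V − nb) = (1.19)(0.08206)(666)/(0.935 − 1.19×0.0394) = 65.036/0.88811 = 73.230 atm
a n²/V² = (2.27)(1.19)²/(0.935)² = 3.6770 atm
P = 73.230 − 3.6770 = 69.55 atm

P ≈ 69.55 atm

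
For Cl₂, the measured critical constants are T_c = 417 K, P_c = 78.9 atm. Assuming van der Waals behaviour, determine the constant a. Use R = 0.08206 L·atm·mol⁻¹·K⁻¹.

a ≈ 6.261 L²·atm/mol²

From T_c = 8a/(27Rb) and P_c = a/(27b²): a = 27 R² T_c²/(64 P_c).
a = 27×(0.08206)²×(417)²/(64×78.9) = 31615/5049.6 = 6.261 L²·atm/mol²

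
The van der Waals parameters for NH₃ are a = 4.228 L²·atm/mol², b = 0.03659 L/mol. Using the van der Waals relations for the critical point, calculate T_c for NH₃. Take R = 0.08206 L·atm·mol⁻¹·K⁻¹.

T_c ≈ 417.2 K

For a van der Waals gas, T_c = 8a/(27Rb).
T_c = 8×4.228/(27×0.08206×0.03659) = 33.824/0.081070 = 417.2 K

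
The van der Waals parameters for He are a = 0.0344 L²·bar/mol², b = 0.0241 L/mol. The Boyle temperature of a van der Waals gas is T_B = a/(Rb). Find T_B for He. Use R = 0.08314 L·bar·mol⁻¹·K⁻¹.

For a van der Waals gas the second virial coefficient B₂ = b − a/(RT) vanishes at T_B = a/(Rb).
T_B = 0.0344/(0.08314×0.0241) = 0.0344/0.0020037 = 17.17 K

T_B ≈ 17.17 K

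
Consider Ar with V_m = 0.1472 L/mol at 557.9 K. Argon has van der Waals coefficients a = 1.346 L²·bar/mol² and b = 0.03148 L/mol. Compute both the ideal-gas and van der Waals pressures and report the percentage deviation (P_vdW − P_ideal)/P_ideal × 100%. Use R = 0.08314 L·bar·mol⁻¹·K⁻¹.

7.49 %

Ideal: P_ideal = RT/V_m = (0.08314)(557.9)/0.1472 = 315.107 bar
vdW: P = RT/(V_m − b) − a/V_m² = 46.3838/0.115720 − 1.346/0.0216678 = 400.828 − 62.1198 = 338.708 bar
% deviation = (338.708 − 315.107)/315.107 × 100% = 7.49%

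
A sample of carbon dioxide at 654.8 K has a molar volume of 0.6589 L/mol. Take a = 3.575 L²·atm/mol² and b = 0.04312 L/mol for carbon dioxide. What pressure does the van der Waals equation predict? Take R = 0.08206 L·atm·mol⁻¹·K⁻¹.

P = RT/(V_m − b) − a/V_m²
RT/(V_m − b) = (0.08206)(654.8)/(0.6589 − 0.04312) = 53.733/0.61578 = 87.260 atm
a/V_m² = 3.575/(0.6589)² = 8.2345 atm
P = 87.260 − 8.2345 = 79.03 atm

P ≈ 79.03 atm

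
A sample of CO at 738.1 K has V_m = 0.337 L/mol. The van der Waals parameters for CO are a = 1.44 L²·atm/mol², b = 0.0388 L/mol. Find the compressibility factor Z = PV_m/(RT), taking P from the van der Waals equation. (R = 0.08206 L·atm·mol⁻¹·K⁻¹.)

P = RT/(V_m − b) − a/V_m² = (0.08206)(738.1)/(0.337 − 0.0388) − 1.44/(0.337)²
  = 60.568/0.29820 − 12.680 = 203.11 − 12.680 = 190.43 atm
Z = PV_m/(RT) = (190.43)(0.337)/((0.08206)(738.1)) = 64.175/60.568 = 1.060

Z ≈ 1.060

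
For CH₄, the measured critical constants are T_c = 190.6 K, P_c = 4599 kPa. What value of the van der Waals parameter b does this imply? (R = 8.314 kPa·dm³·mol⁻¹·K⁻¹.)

b ≈ 0.04307 dm³/mol

From T_c = 8a/(27Rb) and P_c = a/(27b²): b = R T_c/(8 P_c).
b = (8.314)(190.6)/(8×4599) = 1584.6/36792 = 0.04307 dm³/mol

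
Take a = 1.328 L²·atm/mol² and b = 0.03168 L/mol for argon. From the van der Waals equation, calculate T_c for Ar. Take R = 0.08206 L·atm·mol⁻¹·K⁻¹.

T_c ≈ 151.4 K

For a van der Waals gas, T_c = 8a/(27Rb).
T_c = 8×1.328/(27×0.08206×0.03168) = 10.624/0.070191 = 151.4 K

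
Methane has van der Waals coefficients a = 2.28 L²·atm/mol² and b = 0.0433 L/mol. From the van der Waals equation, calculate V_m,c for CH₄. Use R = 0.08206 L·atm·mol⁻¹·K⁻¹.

For a van der Waals gas, V_m,c = 3b.
V_m,c = 3×0.0433 = 0.1299 L/mol

V_m,c ≈ 0.1299 L/mol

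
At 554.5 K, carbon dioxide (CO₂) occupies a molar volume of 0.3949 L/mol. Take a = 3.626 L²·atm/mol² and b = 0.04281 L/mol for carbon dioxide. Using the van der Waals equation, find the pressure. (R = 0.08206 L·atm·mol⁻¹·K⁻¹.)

P = RT/(V_m − b) − a/V_m²
RT/(V_m − b) = (0.08206)(554.5)/(0.3949 − 0.04281) = 45.502/0.35209 = 129.23 atm
a/V_m² = 3.626/(0.3949)² = 23.252 atm
P = 129.23 − 23.252 = 106.0 atm

P ≈ 106.0 atm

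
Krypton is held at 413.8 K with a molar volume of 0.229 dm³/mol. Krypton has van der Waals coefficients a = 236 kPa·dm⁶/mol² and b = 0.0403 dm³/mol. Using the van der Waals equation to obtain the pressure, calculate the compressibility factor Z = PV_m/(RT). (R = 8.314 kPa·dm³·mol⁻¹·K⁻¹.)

Z ≈ 0.9140

P = RT/(V_m − b) − a/V_m² = (8.314)(413.8)/(0.229 − 0.0403) − 236/(0.229)²
  = 3440.3/0.18870 − 4500.3 = 18232 − 4500.3 = 13732 kPa
Z = PV_m/(RT) = (13732)(0.229)/((8.314)(413.8)) = 3144.6/3440.3 = 0.9140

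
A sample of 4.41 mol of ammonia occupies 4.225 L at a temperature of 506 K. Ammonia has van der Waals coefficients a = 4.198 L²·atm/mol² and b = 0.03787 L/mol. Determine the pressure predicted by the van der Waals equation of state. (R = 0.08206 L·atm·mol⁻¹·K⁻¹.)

P = nRT/(V − nb) − a n²/V²
nRT/(V − nb) = (4.41)(0.08206)(506)/(4.225 − 4.41×0.03787) = 183.11/4.0580 = 45.123 atm
a n²/V² = (4.198)(4.41)²/(4.225)² = 4.5737 atm
P = 45.123 − 4.5737 = 40.55 atm

P ≈ 40.55 atm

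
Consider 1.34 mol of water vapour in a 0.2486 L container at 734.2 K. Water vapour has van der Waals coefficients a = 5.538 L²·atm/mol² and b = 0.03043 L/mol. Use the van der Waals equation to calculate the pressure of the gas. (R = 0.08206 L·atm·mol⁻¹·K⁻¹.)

P ≈ 227.6 atm

P = nRT/(V − nb) − a n²/V²
nRT/(V − nb) = (1.34)(0.08206)(734.2)/(0.2486 − 1.34×0.03043) = 80.733/0.20782 = 388.48 atm
a n²/V² = (5.538)(1.34)²/(0.2486)² = 160.90 atm
P = 388.48 − 160.90 = 227.6 atm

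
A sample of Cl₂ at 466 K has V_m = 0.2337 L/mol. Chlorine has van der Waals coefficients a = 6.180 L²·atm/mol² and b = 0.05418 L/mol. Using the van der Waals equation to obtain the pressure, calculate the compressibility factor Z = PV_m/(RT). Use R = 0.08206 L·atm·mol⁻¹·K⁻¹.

P = RT/(V_m − b) − a/V_m² = (0.08206)(466)/(0.2337 − 0.05418) − 6.180/(0.2337)²
  = 38.240/0.17952 − 113.15 = 213.01 − 113.15 = 99.86 atm
Z = PV_m/(RT) = (99.86)(0.2337)/((0.08206)(466)) = 23.337/38.240 = 0.6103

Z ≈ 0.6103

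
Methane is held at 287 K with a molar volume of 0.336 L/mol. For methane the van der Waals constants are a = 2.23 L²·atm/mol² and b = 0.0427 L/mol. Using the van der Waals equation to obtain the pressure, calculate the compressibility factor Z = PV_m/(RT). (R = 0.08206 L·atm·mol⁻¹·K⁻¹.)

P = RT/(V_m − b) − a/V_m² = (0.08206)(287)/(0.336 − 0.0427) − 2.23/(0.336)²
  = 23.551/0.29330 − 19.753 = 80.297 − 19.753 = 60.544 atm
Z = PV_m/(RT) = (60.544)(0.336)/((0.08206)(287)) = 20.343/23.551 = 0.8638

Z ≈ 0.8638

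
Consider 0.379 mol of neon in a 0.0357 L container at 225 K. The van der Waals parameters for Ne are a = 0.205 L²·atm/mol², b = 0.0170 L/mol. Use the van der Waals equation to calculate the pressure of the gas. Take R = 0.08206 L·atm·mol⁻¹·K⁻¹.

P = nRT/(V − nb) − a n²/V²
nRT/(V − nb) = (0.379)(0.08206)(225)/(0.0357 − 0.379×0.0170) = 6.9977/0.029257 = 239.18 atm
a n²/V² = (0.205)(0.379)²/(0.0357)² = 23.104 atm
P = 239.18 − 23.104 = 216.1 atm

P ≈ 216.1 atm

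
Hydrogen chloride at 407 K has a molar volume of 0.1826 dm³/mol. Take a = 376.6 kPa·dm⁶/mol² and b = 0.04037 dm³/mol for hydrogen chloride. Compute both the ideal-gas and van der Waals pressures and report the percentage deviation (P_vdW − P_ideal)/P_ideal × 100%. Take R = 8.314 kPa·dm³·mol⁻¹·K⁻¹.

Ideal: P_ideal = RT/V_m = (8.314)(407)/0.1826 = 18531.2 kPa
vdW: P = RT/(V_m − b) − a/V_m² = 3383.80/0.142230 − 376.6/0.0333428 = 23791.0 − 11294.8 = 12496.2 kPa
% deviation = (12496.2 − 18531.2)/18531.2 × 100% = -32.57%

-32.57 %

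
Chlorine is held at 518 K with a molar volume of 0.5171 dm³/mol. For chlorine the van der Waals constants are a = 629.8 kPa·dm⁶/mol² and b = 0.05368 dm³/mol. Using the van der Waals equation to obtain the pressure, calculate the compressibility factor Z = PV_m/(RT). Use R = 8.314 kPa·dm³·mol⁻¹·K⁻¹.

P = RT/(V_m − b) − a/V_m² = (8.314)(518)/(0.5171 − 0.05368) − 629.8/(0.5171)²
  = 4306.7/0.46342 − 2355.3 = 9293.3 − 2355.3 = 6938.0 kPa
Z = PV_m/(RT) = (6938.0)(0.5171)/((8.314)(518)) = 3587.6/4306.7 = 0.8330

Z ≈ 0.8330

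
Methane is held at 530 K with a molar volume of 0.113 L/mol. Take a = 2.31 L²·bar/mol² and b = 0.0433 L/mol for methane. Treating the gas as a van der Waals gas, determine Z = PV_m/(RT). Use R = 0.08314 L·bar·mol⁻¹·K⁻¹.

Z ≈ 1.157

P = RT/(V_m − b) − a/V_m² = (0.08314)(530)/(0.113 − 0.0433) − 2.31/(0.113)²
  = 44.064/0.069700 − 180.91 = 632.20 − 180.91 = 451.29 bar
Z = PV_m/(RT) = (451.29)(0.113)/((0.08314)(530)) = 50.996/44.064 = 1.157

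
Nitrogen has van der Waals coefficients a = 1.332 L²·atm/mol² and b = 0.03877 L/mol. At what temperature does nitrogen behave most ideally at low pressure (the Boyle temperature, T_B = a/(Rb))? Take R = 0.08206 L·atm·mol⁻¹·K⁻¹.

For a van der Waals gas the second virial coefficient B₂ = b − a/(RT) vanishes at T_B = a/(Rb).
T_B = 1.332/(0.08206×0.03877) = 1.332/0.0031815 = 418.7 K

T_B ≈ 418.7 K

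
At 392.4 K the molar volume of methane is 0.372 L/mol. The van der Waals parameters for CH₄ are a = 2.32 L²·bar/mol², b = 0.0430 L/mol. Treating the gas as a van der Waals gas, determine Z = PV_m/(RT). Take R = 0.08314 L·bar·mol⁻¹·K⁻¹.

P = RT/(V_m − b) − a/V_m² = (0.08314)(392.4)/(0.372 − 0.0430) − 2.32/(0.372)²
  = 32.624/0.32900 − 16.765 = 99.161 − 16.765 = 82.396 bar
Z = PV_m/(RT) = (82.396)(0.372)/((0.08314)(392.4)) = 30.651/32.624 = 0.9395

Z ≈ 0.9395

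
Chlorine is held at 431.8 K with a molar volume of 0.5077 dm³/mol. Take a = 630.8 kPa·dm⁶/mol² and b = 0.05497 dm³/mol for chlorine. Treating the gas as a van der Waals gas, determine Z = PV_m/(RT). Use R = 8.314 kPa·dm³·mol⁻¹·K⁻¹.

Z ≈ 0.7753

P = RT/(V_m − b) − a/V_m² = (8.314)(431.8)/(0.5077 − 0.05497) − 630.8/(0.5077)²
  = 3590.0/0.45273 − 2447.2 = 7929.7 − 2447.2 = 5482.5 kPa
Z = PV_m/(RT) = (5482.5)(0.5077)/((8.314)(431.8)) = 2783.5/3590.0 = 0.7753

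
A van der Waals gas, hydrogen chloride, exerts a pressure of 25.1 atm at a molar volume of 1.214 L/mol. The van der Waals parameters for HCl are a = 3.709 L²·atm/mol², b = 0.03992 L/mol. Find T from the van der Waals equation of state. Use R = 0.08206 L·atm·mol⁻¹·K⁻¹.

T ≈ 395.1 K

T = (P + a/V_m²)(V_m − b)/R
P + a/V_m² = 25.1 + 3.709/(1.214)² = 27.617 atm
V_m − b = 1.214 − 0.03992 = 1.1741 L/mol
T = (27.617)(1.1741)/0.08206 = 395.1 K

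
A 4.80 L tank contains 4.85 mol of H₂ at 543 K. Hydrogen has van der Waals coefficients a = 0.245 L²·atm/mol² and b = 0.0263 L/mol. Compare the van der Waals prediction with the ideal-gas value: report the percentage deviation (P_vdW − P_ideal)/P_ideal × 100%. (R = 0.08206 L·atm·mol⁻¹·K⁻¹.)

Ideal: P_ideal = nRT/V = (4.85)(0.08206)(543)/4.80 = 45.0227 atm
vdW: P = nRT/(V − nb) − a n²/V² = 216.109/4.67245 − 5.76301/23.0400 = 46.2518 − 0.250131 = 46.0017 atm
% deviation = (46.0017 − 45.0227)/45.0227 × 100% = 2.17%

2.17 %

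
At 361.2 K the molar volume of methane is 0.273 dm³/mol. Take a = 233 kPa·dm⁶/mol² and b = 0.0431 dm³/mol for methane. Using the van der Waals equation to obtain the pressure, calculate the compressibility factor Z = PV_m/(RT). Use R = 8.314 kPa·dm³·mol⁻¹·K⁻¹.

Z ≈ 0.9033

P = RT/(V_m − b) − a/V_m² = (8.314)(361.2)/(0.273 − 0.0431) − 233/(0.273)²
  = 3003.0/0.22990 − 3126.3 = 13062 − 3126.3 = 9936 kPa
Z = PV_m/(RT) = (9936)(0.273)/((8.314)(361.2)) = 2712.5/3003.0 = 0.9033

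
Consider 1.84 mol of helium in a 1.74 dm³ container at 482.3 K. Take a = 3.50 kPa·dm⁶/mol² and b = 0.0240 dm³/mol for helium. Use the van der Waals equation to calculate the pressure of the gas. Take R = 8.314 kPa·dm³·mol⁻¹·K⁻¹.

P = nRT/(V − nb) − a n²/V²
nRT/(V − nb) = (1.84)(8.314)(482.3)/(1.74 − 1.84×0.0240) = 7378.1/1.6958 = 4350.8 kPa
a n²/V² = (3.50)(1.84)²/(1.74)² = 3.9139 kPa
P = 4350.8 − 3.9139 = 4347 kPa

P ≈ 4347 kPa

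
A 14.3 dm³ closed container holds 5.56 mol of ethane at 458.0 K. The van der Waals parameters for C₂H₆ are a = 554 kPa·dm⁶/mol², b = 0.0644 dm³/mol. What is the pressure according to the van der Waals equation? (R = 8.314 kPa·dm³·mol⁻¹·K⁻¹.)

P = nRT/(V − nb) − a n²/V²
nRT/(V − nb) = (5.56)(8.314)(458.0)/(14.3 − 5.56×0.0644) = 21171/13.942 = 1518.5 kPa
a n²/V² = (554)(5.56)²/(14.3)² = 83.750 kPa
P = 1518.5 − 83.750 = 1435 kPa

P ≈ 1435 kPa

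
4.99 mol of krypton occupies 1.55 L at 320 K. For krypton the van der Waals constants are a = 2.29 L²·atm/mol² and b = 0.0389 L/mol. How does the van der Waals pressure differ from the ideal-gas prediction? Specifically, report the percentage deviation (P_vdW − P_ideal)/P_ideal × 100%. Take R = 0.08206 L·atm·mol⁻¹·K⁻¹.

Ideal: P_ideal = nRT/V = (4.99)(0.08206)(320)/1.55 = 84.5377 atm
vdW: P = nRT/(V − nb) − a n²/V² = 131.033/1.35589 − 57.0212/2.40250 = 96.6398 − 23.7341 = 72.9057 atm
% deviation = (72.9057 − 84.5377)/84.5377 × 100% = -13.76%

-13.76 %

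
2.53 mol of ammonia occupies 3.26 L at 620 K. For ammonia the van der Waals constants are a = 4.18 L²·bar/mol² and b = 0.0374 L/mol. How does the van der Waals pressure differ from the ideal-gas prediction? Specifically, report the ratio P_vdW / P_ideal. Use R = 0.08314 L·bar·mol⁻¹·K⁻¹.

P_vdW / P_ideal ≈ 0.9670

Ideal: P_ideal = nRT/V = (2.53)(0.08314)(620)/3.26 = 40.0041 bar
vdW: P = nRT/(V − nb) − a n²/V² = 130.413/3.16538 − 26.7558/10.6276 = 41.1998 − 2.51758 = 38.6822 bar
Ratio = 38.6822/40.0041 = 0.9670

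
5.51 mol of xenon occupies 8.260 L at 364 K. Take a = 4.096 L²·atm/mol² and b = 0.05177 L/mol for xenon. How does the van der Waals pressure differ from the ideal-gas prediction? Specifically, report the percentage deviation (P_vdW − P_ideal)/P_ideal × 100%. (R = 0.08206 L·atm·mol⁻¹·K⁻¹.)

-5.57 %

Ideal: P_ideal = nRT/V = (5.51)(0.08206)(364)/8.260 = 19.9253 atm
vdW: P = nRT/(V − nb) − a n²/V² = 164.583/7.97475 − 124.355/68.2276 = 20.6380 − 1.82265 = 18.8154 atm
% deviation = (18.8154 − 19.9253)/19.9253 × 100% = -5.57%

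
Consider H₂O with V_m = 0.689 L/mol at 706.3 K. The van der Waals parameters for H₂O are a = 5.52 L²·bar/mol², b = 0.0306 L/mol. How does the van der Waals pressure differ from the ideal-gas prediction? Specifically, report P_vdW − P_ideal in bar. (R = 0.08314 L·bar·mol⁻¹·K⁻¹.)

Ideal: P_ideal = RT/V_m = (0.08314)(706.3)/0.689 = 85.2276 bar
vdW: P = RT/(V_m − b) − a/V_m² = 58.7218/0.658400 − 5.52/0.474721 = 89.1886 − 11.6279 = 77.5607 bar
ΔP = 77.5607 − 85.2276 = -7.667 bar

ΔP ≈ -7.667 bar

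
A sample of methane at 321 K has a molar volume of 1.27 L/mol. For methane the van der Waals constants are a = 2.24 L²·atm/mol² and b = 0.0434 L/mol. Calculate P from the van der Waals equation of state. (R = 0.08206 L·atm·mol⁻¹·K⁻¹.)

P = RT/(V_m − b) − a/V_m²
RT/(V_m − b) = (0.08206)(321)/(1.27 − 0.0434) = 26.341/1.2266 = 21.475 atm
a/V_m² = 2.24/(1.27)² = 1.3888 atm
P = 21.475 − 1.3888 = 20.09 atm

P ≈ 20.09 atm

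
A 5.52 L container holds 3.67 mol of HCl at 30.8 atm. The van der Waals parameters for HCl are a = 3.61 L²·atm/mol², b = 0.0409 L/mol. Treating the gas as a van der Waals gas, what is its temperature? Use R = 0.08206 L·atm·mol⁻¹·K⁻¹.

T ≈ 577.6 K

T = (P + a n²/V²)(V − nb)/(nR)
P + a n²/V² = 30.8 + (3.61)(3.67)²/(5.52)² = 32.396 atm
V − nb = 5.52 − (3.67)(0.0409) = 5.3699 L
T = (32.396)(5.3699)/((3.67)(0.08206)) = 577.6 K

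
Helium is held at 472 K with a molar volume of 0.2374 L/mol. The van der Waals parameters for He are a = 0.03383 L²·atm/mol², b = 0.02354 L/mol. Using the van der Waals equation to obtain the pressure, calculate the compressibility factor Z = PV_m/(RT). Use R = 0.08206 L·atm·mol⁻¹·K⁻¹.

Z ≈ 1.106

P = RT/(V_m − b) − a/V_m² = (0.08206)(472)/(0.2374 − 0.02354) − 0.03383/(0.2374)²
  = 38.732/0.21386 − 0.60026 = 181.11 − 0.60026 = 180.51 atm
Z = PV_m/(RT) = (180.51)(0.2374)/((0.08206)(472)) = 42.853/38.732 = 1.106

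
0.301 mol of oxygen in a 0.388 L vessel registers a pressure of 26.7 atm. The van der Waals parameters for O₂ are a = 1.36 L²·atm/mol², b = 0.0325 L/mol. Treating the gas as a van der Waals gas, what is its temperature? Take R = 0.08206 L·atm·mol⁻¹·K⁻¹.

T = (P + a n²/V²)(V − nb)/(nR)
P + a n²/V² = 26.7 + (1.36)(0.301)²/(0.388)² = 27.518 atm
V − nb = 0.388 − (0.301)(0.0325) = 0.37822 L
T = (27.518)(0.37822)/((0.301)(0.08206)) = 421.4 K

T ≈ 421.4 K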